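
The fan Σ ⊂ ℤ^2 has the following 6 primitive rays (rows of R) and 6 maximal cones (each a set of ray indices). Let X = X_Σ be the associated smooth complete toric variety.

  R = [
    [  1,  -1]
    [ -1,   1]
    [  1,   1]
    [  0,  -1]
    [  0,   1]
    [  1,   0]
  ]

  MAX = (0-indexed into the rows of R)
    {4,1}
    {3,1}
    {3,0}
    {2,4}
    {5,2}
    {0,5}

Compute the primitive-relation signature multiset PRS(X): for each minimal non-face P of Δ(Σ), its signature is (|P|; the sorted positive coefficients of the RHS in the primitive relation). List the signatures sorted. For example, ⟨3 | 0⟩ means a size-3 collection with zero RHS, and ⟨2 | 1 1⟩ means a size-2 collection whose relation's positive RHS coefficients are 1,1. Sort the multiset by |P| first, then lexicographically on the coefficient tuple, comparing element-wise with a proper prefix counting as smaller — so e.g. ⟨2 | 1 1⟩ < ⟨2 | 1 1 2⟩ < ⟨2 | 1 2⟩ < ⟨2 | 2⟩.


Minimal non-faces — 9 found among 6 rays, 6 max cones:

  P = {0,1}:  v_{0} + v_{1} = 0 ; sig = ⟨2 | 0⟩
  P = {3,4}:  v_{3} + v_{4} = 0 ; sig = ⟨2 | 0⟩
  P = {0,4}:  v_{0} + v_{4} = v_{5} ; sig = ⟨2 | 1⟩
  P = {1,5}:  v_{1} + v_{5} = v_{4} ; sig = ⟨2 | 1⟩
  P = {2,3}:  v_{2} + v_{3} = v_{5} ; sig = ⟨2 | 1⟩
  P = {3,5}:  v_{3} + v_{5} = v_{0} ; sig = ⟨2 | 1⟩
  P = {4,5}:  v_{4} + v_{5} = v_{2} ; sig = ⟨2 | 1⟩
  P = {0,2}:  v_{0} + v_{2} = 2·v_{5} ; sig = ⟨2 | 2⟩
  P = {1,2}:  v_{1} + v_{2} = 2·v_{4} ; sig = ⟨2 | 2⟩

Hence PRS(X_Σ) =
    ⟨2 | 0⟩
    ⟨2 | 0⟩
    ⟨2 | 1⟩
    ⟨2 | 1⟩
    ⟨2 | 1⟩
    ⟨2 | 1⟩
    ⟨2 | 1⟩
    ⟨2 | 2⟩
    ⟨2 | 2⟩


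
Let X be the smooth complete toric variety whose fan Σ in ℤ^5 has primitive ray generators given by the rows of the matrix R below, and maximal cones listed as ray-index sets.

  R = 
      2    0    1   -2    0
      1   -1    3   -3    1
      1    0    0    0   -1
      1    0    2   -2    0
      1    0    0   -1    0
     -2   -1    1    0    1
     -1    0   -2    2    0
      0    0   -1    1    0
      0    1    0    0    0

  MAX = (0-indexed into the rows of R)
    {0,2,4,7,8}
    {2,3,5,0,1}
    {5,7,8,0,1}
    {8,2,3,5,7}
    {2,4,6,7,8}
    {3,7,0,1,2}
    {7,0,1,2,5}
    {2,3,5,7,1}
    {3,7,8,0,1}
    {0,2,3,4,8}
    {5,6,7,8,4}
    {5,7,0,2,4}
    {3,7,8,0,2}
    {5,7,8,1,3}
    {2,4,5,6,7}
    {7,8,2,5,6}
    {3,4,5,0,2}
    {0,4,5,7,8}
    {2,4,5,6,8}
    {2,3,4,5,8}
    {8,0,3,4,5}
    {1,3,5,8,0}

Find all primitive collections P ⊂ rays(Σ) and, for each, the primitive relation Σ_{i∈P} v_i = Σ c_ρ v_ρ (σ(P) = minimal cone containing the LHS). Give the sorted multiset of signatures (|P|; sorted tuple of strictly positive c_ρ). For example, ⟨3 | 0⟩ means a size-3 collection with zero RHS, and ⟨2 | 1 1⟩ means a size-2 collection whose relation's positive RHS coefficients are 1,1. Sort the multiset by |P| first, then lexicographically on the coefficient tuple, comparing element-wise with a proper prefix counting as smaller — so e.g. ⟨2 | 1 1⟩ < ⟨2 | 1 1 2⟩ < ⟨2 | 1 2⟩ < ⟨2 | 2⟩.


|primitive collections| = 9. Relations:

  P = {3,6}:  v_{3} + v_{6} = 0  →  sig = ⟨2 | 0⟩
  P = {0,6}:  v_{0} + v_{6} = v_{4} + v_{7}  →  sig = ⟨2 | 1 1⟩
  P = {1,6}:  v_{1} + v_{6} = v_{0} + v_{5} + v_{7}  →  sig = ⟨2 | 1 1 1⟩
  P = {1,4}:  v_{1} + v_{4} = 2·v_{0} + v_{5}  →  sig = ⟨2 | 1 2⟩
  P = {3,4,7}:  v_{3} + v_{4} + v_{7} = v_{0}  →  sig = ⟨3 | 1⟩
  P = {1,2,8}:  v_{1} + v_{2} + v_{8} = 2·v_{3} + v_{7}  →  sig = ⟨3 | 1 2⟩
  P = {0,2,5,8}:  v_{0} + v_{2} + v_{5} + v_{8} = v_{3}  →  sig = ⟨4 | 1⟩
  P = {0,3,5,7}:  v_{0} + v_{3} + v_{5} + v_{7} = v_{1}  →  sig = ⟨4 | 1⟩
  P = {2,4,5,7,8}:  v_{2} + v_{4} + v_{5} + v_{7} + v_{8} = 0  →  sig = ⟨5 | 0⟩

so the primitive-relation signature multiset is
{ ⟨2 | 0⟩,  ⟨2 | 1 1⟩,  ⟨2 | 1 1 1⟩,  ⟨2 | 1 2⟩,  ⟨3 | 1⟩,  ⟨3 | 1 2⟩,  ⟨4 | 1⟩ ×2,  ⟨5 | 0⟩ }


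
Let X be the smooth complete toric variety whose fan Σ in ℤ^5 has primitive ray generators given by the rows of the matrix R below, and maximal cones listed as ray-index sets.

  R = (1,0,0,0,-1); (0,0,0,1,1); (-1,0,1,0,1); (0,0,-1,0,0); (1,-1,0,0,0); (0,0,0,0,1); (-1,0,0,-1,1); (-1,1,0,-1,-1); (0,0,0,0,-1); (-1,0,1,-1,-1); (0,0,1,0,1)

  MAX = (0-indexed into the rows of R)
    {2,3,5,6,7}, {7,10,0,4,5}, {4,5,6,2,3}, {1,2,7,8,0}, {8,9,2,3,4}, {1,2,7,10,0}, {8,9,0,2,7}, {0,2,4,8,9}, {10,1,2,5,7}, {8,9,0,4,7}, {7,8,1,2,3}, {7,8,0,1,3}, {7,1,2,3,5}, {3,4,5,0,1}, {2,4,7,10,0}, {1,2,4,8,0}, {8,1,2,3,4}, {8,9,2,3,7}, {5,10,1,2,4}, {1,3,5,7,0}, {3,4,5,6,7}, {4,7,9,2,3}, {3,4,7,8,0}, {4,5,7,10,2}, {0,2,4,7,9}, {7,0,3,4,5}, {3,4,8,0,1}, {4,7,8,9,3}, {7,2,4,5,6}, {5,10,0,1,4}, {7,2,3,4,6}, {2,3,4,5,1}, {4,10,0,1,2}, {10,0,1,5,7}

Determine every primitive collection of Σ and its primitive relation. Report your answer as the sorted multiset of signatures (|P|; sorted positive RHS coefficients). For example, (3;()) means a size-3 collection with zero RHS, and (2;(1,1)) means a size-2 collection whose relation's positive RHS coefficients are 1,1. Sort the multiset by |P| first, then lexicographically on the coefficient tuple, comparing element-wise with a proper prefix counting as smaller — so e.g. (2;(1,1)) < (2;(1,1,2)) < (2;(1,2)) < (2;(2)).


Primitive collections (17):

  P={5,8}:  v_{5} + v_{8} = 0  →  sig = (2;())
  P={3,10}:  v_{3} + v_{10} = v_{5}  →  sig = (2;(1))
  P={1,9}:  v_{1} + v_{9} = v_{2} + v_{8}  →  sig = (2;(1,1))
  P={8,10}:  v_{8} + v_{10} = v_{0} + v_{2}  →  sig = (2;(1,1))
  P={0,6}:  v_{0} + v_{6} = v_{4} + v_{5} + v_{7}  →  sig = (2;(1,1,1))
  P={1,6}:  v_{1} + v_{6} = v_{2} + v_{3} + v_{5}  →  sig = (2;(1,1,1))
  P={5,9}:  v_{5} + v_{9} = v_{2} + v_{4} + v_{7}  →  sig = (2;(1,1,1))
  P={6,8}:  v_{6} + v_{8} = v_{2} + v_{3} + v_{4} + v_{7}  →  sig = (2;(1,1,1,1))
  P={6,10}:  v_{6} + v_{10} = v_{2} + v_{4} + 2·v_{5} + v_{7}  →  sig = (2;(1,1,1,2))
  P={9,10}:  v_{9} + v_{10} = v_{0} + 2·v_{2} + v_{4} + v_{7}  →  sig = (2;(1,1,1,2))
  P={6,9}:  v_{6} + v_{9} = 2·v_{2} + v_{3} + 2·v_{4} + 2·v_{7}  →  sig = (2;(1,2,2,2))
  P={0,2,3}:  v_{0} + v_{2} + v_{3} = 0  →  sig = (3;())
  P={1,4,7}:  v_{1} + v_{4} + v_{7} = 0  →  sig = (3;())
  P={0,2,5}:  v_{0} + v_{2} + v_{5} = v_{10}  →  sig = (3;(1))
  P={0,3,9}:  v_{0} + v_{3} + v_{9} = v_{4} + v_{7} + v_{8}  →  sig = (3;(1,1,1))
  P={2,4,7,8}:  v_{2} + v_{4} + v_{7} + v_{8} = v_{9}  →  sig = (4;(1))
  P={2,3,4,5,7}:  v_{2} + v_{3} + v_{4} + v_{5} + v_{7} = v_{6}  →  sig = (5;(1))

Sorted signature multiset PRS(X):
    (2;())
    (2;(1))
    (2;(1,1))
    (2;(1,1))
    (2;(1,1,1))
    (2;(1,1,1))
    (2;(1,1,1))
    (2;(1,1,1,1))
    (2;(1,1,1,2))
    (2;(1,1,1,2))
    (2;(1,2,2,2))
    (3;())
    (3;())
    (3;(1))
    (3;(1,1,1))
    (4;(1))
    (5;(1))


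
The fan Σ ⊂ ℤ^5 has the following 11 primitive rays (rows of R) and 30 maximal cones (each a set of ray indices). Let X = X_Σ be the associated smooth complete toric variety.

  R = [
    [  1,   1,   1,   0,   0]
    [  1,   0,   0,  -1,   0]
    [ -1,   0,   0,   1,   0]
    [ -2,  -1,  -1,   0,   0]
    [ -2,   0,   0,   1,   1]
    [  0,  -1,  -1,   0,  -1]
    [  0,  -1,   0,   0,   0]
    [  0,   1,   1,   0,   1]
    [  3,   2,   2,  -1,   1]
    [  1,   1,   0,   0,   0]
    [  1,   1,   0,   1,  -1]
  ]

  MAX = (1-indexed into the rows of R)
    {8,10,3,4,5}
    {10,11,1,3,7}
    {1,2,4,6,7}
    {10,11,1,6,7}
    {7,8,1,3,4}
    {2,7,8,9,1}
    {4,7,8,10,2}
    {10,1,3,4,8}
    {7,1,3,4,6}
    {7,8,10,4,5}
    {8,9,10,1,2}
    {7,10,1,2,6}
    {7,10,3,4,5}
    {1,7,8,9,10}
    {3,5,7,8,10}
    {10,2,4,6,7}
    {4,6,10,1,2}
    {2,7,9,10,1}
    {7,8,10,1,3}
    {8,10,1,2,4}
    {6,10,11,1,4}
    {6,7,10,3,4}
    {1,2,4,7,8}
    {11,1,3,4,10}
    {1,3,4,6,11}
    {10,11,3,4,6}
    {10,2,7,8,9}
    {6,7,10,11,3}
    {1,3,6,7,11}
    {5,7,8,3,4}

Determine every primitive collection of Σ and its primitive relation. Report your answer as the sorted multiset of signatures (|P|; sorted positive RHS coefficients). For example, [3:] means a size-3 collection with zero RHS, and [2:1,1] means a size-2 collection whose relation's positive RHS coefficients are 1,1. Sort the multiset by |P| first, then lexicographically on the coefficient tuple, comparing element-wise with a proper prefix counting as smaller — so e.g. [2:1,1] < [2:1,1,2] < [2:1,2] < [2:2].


Minimal non-faces — 18 found among 11 rays, 30 max cones:

  • {2,3}:  v_{2} + v_{3} = 0  so sig = [2:]
  • {6,8}:  v_{6} + v_{8} = 0  so sig = [2:]
  • {1,5}:  v_{1} + v_{5} = v_{3} + v_{8}  so sig = [2:1,1]
  • {4,9}:  v_{4} + v_{9} = v_{2} + v_{8}  so sig = [2:1,1]
  • {2,11}:  v_{2} + v_{11} = v_{1} + v_{6} + v_{10}  so sig = [2:1,1,1]
  • {8,11}:  v_{8} + v_{11} = v_{1} + v_{3} + v_{10}  so sig = [2:1,1,1]
  • {2,5}:  v_{2} + v_{5} = v_{4} + v_{7} + v_{8} + v_{10}  so sig = [2:1,1,1,1]
  • {3,9}:  v_{3} + v_{9} = v_{1} + v_{7} + v_{8} + v_{10}  so sig = [2:1,1,1,1]
  • {5,6}:  v_{5} + v_{6} = v_{3} + v_{4} + v_{7} + v_{10}  so sig = [2:1,1,1,1]
  • {6,9}:  v_{6} + v_{9} = v_{1} + v_{2} + v_{7} + v_{10}  so sig = [2:1,1,1,1]
  • {5,9}:  v_{5} + v_{9} = v_{7} + 2·v_{8} + v_{10}  so sig = [2:1,1,2]
  • {5,11}:  v_{5} + v_{11} = 2·v_{3} + v_{10}  so sig = [2:1,2]
  • {9,11}:  v_{9} + v_{11} = 2·v_{1} + v_{7} + 2·v_{10}  so sig = [2:1,2,2]
  • {4,7,11}:  v_{4} + v_{7} + v_{11} = v_{3} + v_{6}  so sig = [3:1,1]
  • {1,4,7,10}:  v_{1} + v_{4} + v_{7} + v_{10} = 0  so sig = [4:]
  • {1,3,6,10}:  v_{1} + v_{3} + v_{6} + v_{10} = v_{11}  so sig = [4:1]
  • {1,2,7,8,10}:  v_{1} + v_{2} + v_{7} + v_{8} + v_{10} = v_{9}  so sig = [5:1]
  • {3,4,7,8,10}:  v_{3} + v_{4} + v_{7} + v_{8} + v_{10} = v_{5}  so sig = [5:1]

so the primitive-relation signature multiset is
    |P|=2: 13 collections, coeffs (), (), (1,1), (1,1), (1,1,1), (1,1,1), (1,1,1,1), (1,1,1,1), (1,1,1,1), (1,1,1,1), (1,1,2), (1,2), (1,2,2)
    |P|=3: 1 collection, coeffs (1,1)
    |P|=4: 2 collections, coeffs (), (1)
    |P|=5: 2 collections, coeffs (1), (1)


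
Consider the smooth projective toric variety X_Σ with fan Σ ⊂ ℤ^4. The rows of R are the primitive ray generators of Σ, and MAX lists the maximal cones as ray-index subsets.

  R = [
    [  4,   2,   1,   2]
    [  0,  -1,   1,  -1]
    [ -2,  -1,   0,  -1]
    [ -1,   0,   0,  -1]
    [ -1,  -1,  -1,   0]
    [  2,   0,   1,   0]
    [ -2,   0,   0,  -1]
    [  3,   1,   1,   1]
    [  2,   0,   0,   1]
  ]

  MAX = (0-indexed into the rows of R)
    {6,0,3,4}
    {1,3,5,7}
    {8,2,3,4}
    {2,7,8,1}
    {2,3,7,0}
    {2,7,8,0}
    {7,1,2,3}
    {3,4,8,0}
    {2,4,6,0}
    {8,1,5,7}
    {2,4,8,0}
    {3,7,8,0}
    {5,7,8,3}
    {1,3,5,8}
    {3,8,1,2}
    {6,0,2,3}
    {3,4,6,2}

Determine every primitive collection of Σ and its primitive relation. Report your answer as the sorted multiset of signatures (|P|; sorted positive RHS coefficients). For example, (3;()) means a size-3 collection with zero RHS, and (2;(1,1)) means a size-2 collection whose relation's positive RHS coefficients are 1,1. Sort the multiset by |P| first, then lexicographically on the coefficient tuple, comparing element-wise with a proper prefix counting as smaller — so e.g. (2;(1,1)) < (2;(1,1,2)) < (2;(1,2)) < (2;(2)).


The 14 primitive collections of Σ (r=9, n=4):

  P={6,8}:  v_{6} + v_{8} = 0  so sig = (2;())
  P={2,5}:  v_{2} + v_{5} = v_{1}  so sig = (2;(1))
  P={4,7}:  v_{4} + v_{7} = v_{8}  so sig = (2;(1))
  P={5,6}:  v_{5} + v_{6} = v_{2} + v_{3} + v_{7}  so sig = (2;(1,1,1))
  P={6,7}:  v_{6} + v_{7} = v_{0} + v_{2} + v_{3}  so sig = (2;(1,1,1))
  P={1,6}:  v_{1} + v_{6} = 2·v_{2} + v_{3} + v_{7}  so sig = (2;(1,1,2))
  P={4,5}:  v_{4} + v_{5} = v_{2} + v_{3} + 2·v_{8}  so sig = (2;(1,1,2))
  P={0,1}:  v_{0} + v_{1} = v_{2} + 2·v_{7}  so sig = (2;(1,2))
  P={1,4}:  v_{1} + v_{4} = 2·v_{2} + v_{3} + 2·v_{8}  so sig = (2;(1,2,2))
  P={0,5}:  v_{0} + v_{5} = 2·v_{7}  so sig = (2;(2))
  P={0,2,3,4}:  v_{0} + v_{2} + v_{3} + v_{4} = 0  so sig = (4;())
  P={0,2,3,8}:  v_{0} + v_{2} + v_{3} + v_{8} = v_{7}  so sig = (4;(1))
  P={2,3,7,8}:  v_{2} + v_{3} + v_{7} + v_{8} = v_{5}  so sig = (4;(1))
  P={1,3,7,8}:  v_{1} + v_{3} + v_{7} + v_{8} = 2·v_{5}  so sig = (4;(2))

Signatures (|P|; sorted positive RHS coefficients), sorted:
    |P|=2: 10 collections, coeffs (), (1), (1), (1,1,1), (1,1,1), (1,1,2), (1,1,2), (1,2), (1,2,2), (2)
    |P|=4: 4 collections, coeffs (), (1), (1), (2)


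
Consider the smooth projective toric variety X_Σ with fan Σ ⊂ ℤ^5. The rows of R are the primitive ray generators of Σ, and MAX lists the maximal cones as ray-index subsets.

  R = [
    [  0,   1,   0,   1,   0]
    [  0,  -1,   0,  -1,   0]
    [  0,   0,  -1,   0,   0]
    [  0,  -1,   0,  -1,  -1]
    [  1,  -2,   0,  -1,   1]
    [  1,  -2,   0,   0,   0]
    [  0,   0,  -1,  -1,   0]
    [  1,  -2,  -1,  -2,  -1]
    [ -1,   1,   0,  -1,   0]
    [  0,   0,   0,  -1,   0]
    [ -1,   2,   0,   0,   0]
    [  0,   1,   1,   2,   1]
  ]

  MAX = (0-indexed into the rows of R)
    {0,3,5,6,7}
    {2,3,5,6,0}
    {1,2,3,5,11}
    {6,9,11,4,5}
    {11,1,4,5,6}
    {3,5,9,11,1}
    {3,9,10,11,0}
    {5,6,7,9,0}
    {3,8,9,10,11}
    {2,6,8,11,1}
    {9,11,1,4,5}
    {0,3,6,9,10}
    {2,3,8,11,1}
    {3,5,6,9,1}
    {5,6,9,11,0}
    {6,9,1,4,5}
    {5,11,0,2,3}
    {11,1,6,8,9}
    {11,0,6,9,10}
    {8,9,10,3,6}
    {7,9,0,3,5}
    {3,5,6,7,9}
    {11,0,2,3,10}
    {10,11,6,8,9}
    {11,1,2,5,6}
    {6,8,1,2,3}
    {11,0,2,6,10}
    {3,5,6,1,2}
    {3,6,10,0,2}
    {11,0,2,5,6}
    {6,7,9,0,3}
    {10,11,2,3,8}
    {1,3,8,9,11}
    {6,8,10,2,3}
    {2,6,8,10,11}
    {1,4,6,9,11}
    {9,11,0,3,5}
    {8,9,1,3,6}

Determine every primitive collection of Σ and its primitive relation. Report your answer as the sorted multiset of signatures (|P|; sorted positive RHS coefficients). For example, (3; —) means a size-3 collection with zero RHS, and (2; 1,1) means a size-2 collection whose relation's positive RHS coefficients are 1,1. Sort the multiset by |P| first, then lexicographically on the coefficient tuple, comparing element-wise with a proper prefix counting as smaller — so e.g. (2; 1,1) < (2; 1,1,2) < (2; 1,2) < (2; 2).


The 20 primitive collections of Σ (r=12, n=5):

  {0,1}:  v_{0} + v_{1} = 0  ⇒ sig = (2; —)
  {5,10}:  v_{5} + v_{10} = 0  ⇒ sig = (2; —)
  {0,8}:  v_{0} + v_{8} = v_{10}  ⇒ sig = (2; 1)
  {1,10}:  v_{1} + v_{10} = v_{8}  ⇒ sig = (2; 1)
  {2,9}:  v_{2} + v_{9} = v_{6}  ⇒ sig = (2; 1)
  {5,8}:  v_{5} + v_{8} = v_{1}  ⇒ sig = (2; 1)
  {3,4}:  v_{3} + v_{4} = v_{1} + v_{5} + v_{9}  ⇒ sig = (2; 1,1,1)
  {7,8}:  v_{7} + v_{8} = v_{3} + v_{6} + v_{9}  ⇒ sig = (2; 1,1,1)
  {7,11}:  v_{7} + v_{11} = v_{0} + v_{5} + v_{9}  ⇒ sig = (2; 1,1,1)
  {0,4}:  v_{0} + v_{4} = v_{5} + v_{6} + v_{9} + v_{11}  ⇒ sig = (2; 1,1,1,1)
  {1,7}:  v_{1} + v_{7} = v_{3} + v_{5} + v_{6} + v_{9}  ⇒ sig = (2; 1,1,1,1)
  {4,10}:  v_{4} + v_{10} = v_{1} + v_{6} + v_{9} + v_{11}  ⇒ sig = (2; 1,1,1,1)
  {7,10}:  v_{7} + v_{10} = v_{0} + v_{3} + v_{6} + v_{9}  ⇒ sig = (2; 1,1,1,1)
  {2,4}:  v_{2} + v_{4} = v_{1} + v_{5} + 2·v_{6} + v_{11}  ⇒ sig = (2; 1,1,1,2)
  {2,7}:  v_{2} + v_{7} = v_{0} + v_{3} + v_{5} + 2·v_{6}  ⇒ sig = (2; 1,1,1,2)
  {4,8}:  v_{4} + v_{8} = 2·v_{1} + v_{6} + v_{9} + v_{11}  ⇒ sig = (2; 1,1,1,2)
  {4,7}:  v_{4} + v_{7} = 2·v_{5} + v_{6} + 2·v_{9}  ⇒ sig = (2; 1,2,2)
  {3,6,11}:  v_{3} + v_{6} + v_{11} = 0  ⇒ sig = (3; —)
  {0,3,5,6,9}:  v_{0} + v_{3} + v_{5} + v_{6} + v_{9} = v_{7}  ⇒ sig = (5; 1)
  {1,5,6,9,11}:  v_{1} + v_{5} + v_{6} + v_{9} + v_{11} = v_{4}  ⇒ sig = (5; 1)

Hence PRS(X_Σ) =
    (2; —)
    (2; —)
    (2; 1)
    (2; 1)
    (2; 1)
    (2; 1)
    (2; 1,1,1)
    (2; 1,1,1)
    (2; 1,1,1)
    (2; 1,1,1,1)
    (2; 1,1,1,1)
    (2; 1,1,1,1)
    (2; 1,1,1,1)
    (2; 1,1,1,2)
    (2; 1,1,1,2)
    (2; 1,1,1,2)
    (2; 1,2,2)
    (3; —)
    (5; 1)
    (5; 1)


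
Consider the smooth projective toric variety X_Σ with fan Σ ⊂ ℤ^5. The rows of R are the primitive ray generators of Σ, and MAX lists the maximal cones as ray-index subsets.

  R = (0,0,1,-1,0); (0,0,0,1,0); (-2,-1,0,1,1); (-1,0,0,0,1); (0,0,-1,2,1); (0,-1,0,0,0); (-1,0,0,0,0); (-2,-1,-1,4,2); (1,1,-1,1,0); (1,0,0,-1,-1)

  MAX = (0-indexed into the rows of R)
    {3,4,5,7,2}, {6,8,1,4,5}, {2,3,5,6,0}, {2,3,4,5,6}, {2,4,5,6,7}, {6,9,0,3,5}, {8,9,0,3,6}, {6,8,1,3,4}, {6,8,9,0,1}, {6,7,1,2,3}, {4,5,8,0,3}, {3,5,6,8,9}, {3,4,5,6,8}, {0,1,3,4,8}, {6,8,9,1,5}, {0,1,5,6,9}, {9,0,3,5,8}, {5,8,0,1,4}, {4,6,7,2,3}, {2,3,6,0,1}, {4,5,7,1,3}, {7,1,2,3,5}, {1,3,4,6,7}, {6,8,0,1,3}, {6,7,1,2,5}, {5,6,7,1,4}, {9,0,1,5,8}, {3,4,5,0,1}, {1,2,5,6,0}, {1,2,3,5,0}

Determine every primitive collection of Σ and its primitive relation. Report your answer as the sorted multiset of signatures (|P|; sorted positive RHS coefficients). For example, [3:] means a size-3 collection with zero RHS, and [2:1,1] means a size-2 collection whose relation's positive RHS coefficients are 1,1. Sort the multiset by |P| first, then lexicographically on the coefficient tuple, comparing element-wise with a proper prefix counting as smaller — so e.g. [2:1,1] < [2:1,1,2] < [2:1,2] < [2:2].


14 minimal non-faces of Δ(Σ) (on 10 rays):

  P={2,8}:  v_{2} + v_{8} = v_{4} + v_{6} — sig = [2:1,1]
  P={2,9}:  v_{2} + v_{9} = v_{5} + v_{6} — sig = [2:1,1]
  P={4,9}:  v_{4} + v_{9} = v_{5} + v_{8} — sig = [2:1,1]
  P={7,9}:  v_{7} + v_{9} = v_{1} + v_{4} + v_{5} + v_{6} — sig = [2:1,1,1,1]
  P={7,8}:  v_{7} + v_{8} = v_{1} + 2·v_{4} + v_{6} — sig = [2:1,1,2]
  P={0,7}:  v_{0} + v_{7} = 3·v_{1} + 2·v_{3} + v_{5} — sig = [2:1,2,3]
  P={1,3,9}:  v_{1} + v_{3} + v_{9} = 0 — sig = [3:]
  P={1,2,4}:  v_{1} + v_{2} + v_{4} = v_{7} — sig = [3:1]
  P={0,4,6}:  v_{0} + v_{4} + v_{6} = v_{1} + v_{3} — sig = [3:1,1]
  P={0,2,4}:  v_{0} + v_{2} + v_{4} = 2·v_{1} + 2·v_{3} + v_{5} — sig = [3:1,2,2]
  P={0,5,6,8}:  v_{0} + v_{5} + v_{6} + v_{8} = 0 — sig = [4:]
  P={1,3,5,6}:  v_{1} + v_{3} + v_{5} + v_{6} = v_{2} — sig = [4:1]
  P={1,3,5,8}:  v_{1} + v_{3} + v_{5} + v_{8} = v_{4} — sig = [4:1]
  P={3,5,6,7}:  v_{3} + v_{5} + v_{6} + v_{7} = 2·v_{2} + v_{4} — sig = [4:1,2]

so the primitive-relation signature multiset is
    [2:1,1]
    [2:1,1]
    [2:1,1]
    [2:1,1,1,1]
    [2:1,1,2]
    [2:1,2,3]
    [3:]
    [3:1]
    [3:1,1]
    [3:1,2,2]
    [4:]
    [4:1]
    [4:1]
    [4:1,2]


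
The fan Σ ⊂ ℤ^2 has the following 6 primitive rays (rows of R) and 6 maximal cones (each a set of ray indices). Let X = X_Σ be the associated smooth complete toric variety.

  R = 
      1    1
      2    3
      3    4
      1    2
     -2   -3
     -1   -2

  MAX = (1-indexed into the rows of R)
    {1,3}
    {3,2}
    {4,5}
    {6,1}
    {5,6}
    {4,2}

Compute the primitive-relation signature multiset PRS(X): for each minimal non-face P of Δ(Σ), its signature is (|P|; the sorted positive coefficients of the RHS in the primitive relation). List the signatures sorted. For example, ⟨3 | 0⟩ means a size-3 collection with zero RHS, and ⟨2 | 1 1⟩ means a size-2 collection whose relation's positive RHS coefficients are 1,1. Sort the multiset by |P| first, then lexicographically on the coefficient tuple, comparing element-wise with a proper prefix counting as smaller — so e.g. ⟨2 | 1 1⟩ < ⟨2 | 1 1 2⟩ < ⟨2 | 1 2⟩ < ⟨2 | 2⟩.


9 minimal non-faces of Δ(Σ) (on 6 rays):

  P = {2,5}:  v_{2} + v_{5} = 0 — sig = ⟨2 | 0⟩
  P = {4,6}:  v_{4} + v_{6} = 0 — sig = ⟨2 | 0⟩
  P = {1,2}:  v_{1} + v_{2} = v_{3} — sig = ⟨2 | 1⟩
  P = {1,4}:  v_{1} + v_{4} = v_{2} — sig = ⟨2 | 1⟩
  P = {1,5}:  v_{1} + v_{5} = v_{6} — sig = ⟨2 | 1⟩
  P = {2,6}:  v_{2} + v_{6} = v_{1} — sig = ⟨2 | 1⟩
  P = {3,5}:  v_{3} + v_{5} = v_{1} — sig = ⟨2 | 1⟩
  P = {3,4}:  v_{3} + v_{4} = 2·v_{2} — sig = ⟨2 | 2⟩
  P = {3,6}:  v_{3} + v_{6} = 2·v_{1} — sig = ⟨2 | 2⟩

Signatures (|P|; sorted positive RHS coefficients), sorted:
{ ⟨2 | 0⟩ ×2,  ⟨2 | 1⟩ ×5,  ⟨2 | 2⟩ ×2 }


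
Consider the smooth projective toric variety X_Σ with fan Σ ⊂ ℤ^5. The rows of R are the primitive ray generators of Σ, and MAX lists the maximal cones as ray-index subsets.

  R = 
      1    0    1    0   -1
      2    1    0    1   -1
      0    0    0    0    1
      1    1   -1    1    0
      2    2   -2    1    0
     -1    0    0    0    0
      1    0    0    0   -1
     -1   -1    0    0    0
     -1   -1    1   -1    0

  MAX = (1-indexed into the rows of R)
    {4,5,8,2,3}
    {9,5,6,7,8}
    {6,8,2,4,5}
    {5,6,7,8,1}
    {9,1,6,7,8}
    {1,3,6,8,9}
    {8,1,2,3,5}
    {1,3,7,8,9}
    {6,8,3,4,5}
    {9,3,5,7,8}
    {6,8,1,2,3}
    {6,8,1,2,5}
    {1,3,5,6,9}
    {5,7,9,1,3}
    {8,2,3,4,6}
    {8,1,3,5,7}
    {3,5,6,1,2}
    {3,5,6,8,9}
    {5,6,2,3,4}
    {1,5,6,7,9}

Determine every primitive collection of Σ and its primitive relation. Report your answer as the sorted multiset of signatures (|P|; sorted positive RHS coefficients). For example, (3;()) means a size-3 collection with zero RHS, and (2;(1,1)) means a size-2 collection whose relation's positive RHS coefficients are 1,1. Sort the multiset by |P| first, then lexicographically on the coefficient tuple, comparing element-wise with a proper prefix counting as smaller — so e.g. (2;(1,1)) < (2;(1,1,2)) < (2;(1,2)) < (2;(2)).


Primitive collections (9):

  P = {4,9}:  v_{4} + v_{9} = 0  so sig = (2;())
  P = {1,4}:  v_{1} + v_{4} = v_{2}  so sig = (2;(1))
  P = {2,9}:  v_{2} + v_{9} = v_{1}  so sig = (2;(1))
  P = {4,7}:  v_{4} + v_{7} = v_{1} + v_{5} + v_{8}  so sig = (2;(1,1,1))
  P = {2,7}:  v_{2} + v_{7} = 2·v_{1} + v_{5} + v_{8}  so sig = (2;(1,1,2))
  P = {3,6,7}:  v_{3} + v_{6} + v_{7} = 0  so sig = (3;())
  P = {1,5,8,9}:  v_{1} + v_{5} + v_{8} + v_{9} = v_{7}  so sig = (4;(1))
  P = {1,3,5,6,8}:  v_{1} + v_{3} + v_{5} + v_{6} + v_{8} = v_{4}  so sig = (5;(1))
  P = {2,3,5,6,8}:  v_{2} + v_{3} + v_{5} + v_{6} + v_{8} = 2·v_{4}  so sig = (5;(2))

Signatures (|P|; sorted positive RHS coefficients), sorted:
[(2;()), (2;(1)), (2;(1)), (2;(1,1,1)), (2;(1,1,2)), (3;()), (4;(1)), (5;(1)), (5;(2))]


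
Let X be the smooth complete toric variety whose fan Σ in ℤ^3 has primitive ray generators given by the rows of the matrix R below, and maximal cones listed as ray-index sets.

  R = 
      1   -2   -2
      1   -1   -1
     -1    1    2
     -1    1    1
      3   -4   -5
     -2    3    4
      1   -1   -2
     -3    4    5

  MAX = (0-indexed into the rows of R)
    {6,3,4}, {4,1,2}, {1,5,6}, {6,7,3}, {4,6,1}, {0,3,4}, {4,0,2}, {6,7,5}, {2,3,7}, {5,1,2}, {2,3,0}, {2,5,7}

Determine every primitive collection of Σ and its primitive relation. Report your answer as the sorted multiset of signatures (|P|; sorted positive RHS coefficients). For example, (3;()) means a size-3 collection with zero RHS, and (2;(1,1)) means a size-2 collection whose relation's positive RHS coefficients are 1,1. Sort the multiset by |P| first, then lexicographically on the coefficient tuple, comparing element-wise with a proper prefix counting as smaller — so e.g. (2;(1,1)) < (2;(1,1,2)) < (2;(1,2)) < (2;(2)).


The 11 primitive collections of Σ (r=8, n=3):

  • {1,3}:  v_{1} + v_{3} = 0  so sig = (2;())
  • {2,6}:  v_{2} + v_{6} = 0  so sig = (2;())
  • {4,7}:  v_{4} + v_{7} = 0  so sig = (2;())
  • {0,5}:  v_{0} + v_{5} = v_{2}  so sig = (2;(1))
  • {1,7}:  v_{1} + v_{7} = v_{5}  so sig = (2;(1))
  • {3,5}:  v_{3} + v_{5} = v_{7}  so sig = (2;(1))
  • {4,5}:  v_{4} + v_{5} = v_{1}  so sig = (2;(1))
  • {0,1}:  v_{0} + v_{1} = v_{2} + v_{4}  so sig = (2;(1,1))
  • {0,6}:  v_{0} + v_{6} = v_{3} + v_{4}  so sig = (2;(1,1))
  • {0,7}:  v_{0} + v_{7} = v_{2} + v_{3}  so sig = (2;(1,1))
  • {2,3,4}:  v_{2} + v_{3} + v_{4} = v_{0}  so sig = (3;(1))

so the primitive-relation signature multiset is
    (2;())
    (2;())
    (2;())
    (2;(1))
    (2;(1))
    (2;(1))
    (2;(1))
    (2;(1,1))
    (2;(1,1))
    (2;(1,1))
    (3;(1))


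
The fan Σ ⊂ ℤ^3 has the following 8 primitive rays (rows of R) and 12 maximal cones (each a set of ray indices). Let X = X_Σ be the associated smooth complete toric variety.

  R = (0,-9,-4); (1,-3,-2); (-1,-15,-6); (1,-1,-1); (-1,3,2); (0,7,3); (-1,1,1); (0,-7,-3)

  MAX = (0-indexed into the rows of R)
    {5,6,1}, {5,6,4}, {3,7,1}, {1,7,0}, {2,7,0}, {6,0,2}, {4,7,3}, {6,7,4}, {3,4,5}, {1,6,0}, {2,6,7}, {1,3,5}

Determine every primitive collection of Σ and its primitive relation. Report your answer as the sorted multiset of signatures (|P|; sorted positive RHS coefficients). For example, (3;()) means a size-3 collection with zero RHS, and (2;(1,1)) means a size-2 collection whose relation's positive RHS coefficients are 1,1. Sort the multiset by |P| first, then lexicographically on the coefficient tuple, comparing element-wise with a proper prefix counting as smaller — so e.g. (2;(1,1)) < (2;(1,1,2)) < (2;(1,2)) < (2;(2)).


12 collections generate NE(X_Σ); each relation:

  P={1,4}:  v_{1} + v_{4} = 0  ⟹  sig = (2;())
  P={3,6}:  v_{3} + v_{6} = 0  ⟹  sig = (2;())
  P={5,7}:  v_{5} + v_{7} = 0  ⟹  sig = (2;())
  P={0,3}:  v_{0} + v_{3} = v_{1} + v_{7}  ⟹  sig = (2;(1,1))
  P={0,4}:  v_{0} + v_{4} = v_{6} + v_{7}  ⟹  sig = (2;(1,1))
  P={0,5}:  v_{0} + v_{5} = v_{1} + v_{6}  ⟹  sig = (2;(1,1))
  P={2,3}:  v_{2} + v_{3} = v_{0} + v_{7}  ⟹  sig = (2;(1,1))
  P={2,5}:  v_{2} + v_{5} = v_{0} + v_{6}  ⟹  sig = (2;(1,1))
  P={1,2}:  v_{1} + v_{2} = 2·v_{0}  ⟹  sig = (2;(2))
  P={2,4}:  v_{2} + v_{4} = 2·v_{6} + 2·v_{7}  ⟹  sig = (2;(2,2))
  P={0,6,7}:  v_{0} + v_{6} + v_{7} = v_{2}  ⟹  sig = (3;(1))
  P={1,6,7}:  v_{1} + v_{6} + v_{7} = v_{0}  ⟹  sig = (3;(1))

Sorted signature multiset PRS(X):
    |P|=2: 10 collections, coeffs (), (), (), (1,1), (1,1), (1,1), (1,1), (1,1), (2), (2,2)
    |P|=3: 2 collections, coeffs (1), (1)


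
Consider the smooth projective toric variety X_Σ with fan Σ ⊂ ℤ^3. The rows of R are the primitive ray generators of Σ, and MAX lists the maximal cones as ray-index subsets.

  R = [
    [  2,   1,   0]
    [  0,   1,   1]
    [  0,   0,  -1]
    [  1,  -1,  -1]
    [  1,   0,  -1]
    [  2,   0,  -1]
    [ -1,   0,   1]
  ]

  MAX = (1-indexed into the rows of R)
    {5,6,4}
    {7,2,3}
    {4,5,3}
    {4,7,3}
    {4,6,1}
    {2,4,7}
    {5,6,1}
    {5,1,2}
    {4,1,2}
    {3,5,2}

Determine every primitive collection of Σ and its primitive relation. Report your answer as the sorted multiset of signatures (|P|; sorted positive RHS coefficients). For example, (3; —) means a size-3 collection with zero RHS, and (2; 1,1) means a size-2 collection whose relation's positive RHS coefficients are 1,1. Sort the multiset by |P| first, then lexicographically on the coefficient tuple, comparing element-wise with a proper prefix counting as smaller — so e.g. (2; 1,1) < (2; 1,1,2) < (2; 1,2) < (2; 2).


9 collections generate NE(X_Σ); each relation:

  P={5,7}:  v_{5} + v_{7} = 0 — sig = (2; —)
  P={2,6}:  v_{2} + v_{6} = v_{1} — sig = (2; 1)
  P={6,7}:  v_{6} + v_{7} = v_{2} + v_{4} — sig = (2; 1,1)
  P={1,3}:  v_{1} + v_{3} = v_{2} + 2·v_{5} — sig = (2; 1,2)
  P={1,7}:  v_{1} + v_{7} = 2·v_{2} + v_{4} — sig = (2; 1,2)
  P={3,6}:  v_{3} + v_{6} = 2·v_{5} — sig = (2; 2)
  P={2,3,4}:  v_{2} + v_{3} + v_{4} = v_{5} — sig = (3; 1)
  P={2,4,5}:  v_{2} + v_{4} + v_{5} = v_{6} — sig = (3; 1)
  P={1,4,5}:  v_{1} + v_{4} + v_{5} = 2·v_{6} — sig = (3; 2)

so the primitive-relation signature multiset is
    (2; —)
    (2; 1)
    (2; 1,1)
    (2; 1,2)
    (2; 1,2)
    (2; 2)
    (3; 1)
    (3; 1)
    (3; 2)


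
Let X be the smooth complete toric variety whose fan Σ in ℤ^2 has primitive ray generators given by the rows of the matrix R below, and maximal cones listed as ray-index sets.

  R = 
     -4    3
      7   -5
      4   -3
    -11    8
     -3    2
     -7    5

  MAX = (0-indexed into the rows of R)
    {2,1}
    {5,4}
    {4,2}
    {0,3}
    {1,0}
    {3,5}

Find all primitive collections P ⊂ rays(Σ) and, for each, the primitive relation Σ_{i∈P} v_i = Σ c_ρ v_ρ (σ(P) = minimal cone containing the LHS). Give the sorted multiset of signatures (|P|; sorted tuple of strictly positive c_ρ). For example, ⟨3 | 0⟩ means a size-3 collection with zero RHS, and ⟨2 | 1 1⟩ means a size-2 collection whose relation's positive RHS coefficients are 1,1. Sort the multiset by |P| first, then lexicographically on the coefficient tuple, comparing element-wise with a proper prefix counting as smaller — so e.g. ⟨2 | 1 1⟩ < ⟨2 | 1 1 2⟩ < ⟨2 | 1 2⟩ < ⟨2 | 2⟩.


|primitive collections| = 9. Relations:

  P={0,2}:  v_{0} + v_{2} = 0  ⇒ sig = ⟨2 | 0⟩
  P={1,5}:  v_{1} + v_{5} = 0  ⇒ sig = ⟨2 | 0⟩
  P={0,4}:  v_{0} + v_{4} = v_{5}  ⇒ sig = ⟨2 | 1⟩
  P={0,5}:  v_{0} + v_{5} = v_{3}  ⇒ sig = ⟨2 | 1⟩
  P={1,3}:  v_{1} + v_{3} = v_{0}  ⇒ sig = ⟨2 | 1⟩
  P={1,4}:  v_{1} + v_{4} = v_{2}  ⇒ sig = ⟨2 | 1⟩
  P={2,3}:  v_{2} + v_{3} = v_{5}  ⇒ sig = ⟨2 | 1⟩
  P={2,5}:  v_{2} + v_{5} = v_{4}  ⇒ sig = ⟨2 | 1⟩
  P={3,4}:  v_{3} + v_{4} = 2·v_{5}  ⇒ sig = ⟨2 | 2⟩

Hence PRS(X_Σ) =
    |P|=2: 9 collections, coeffs (), (), (1), (1), (1), (1), (1), (1), (2)


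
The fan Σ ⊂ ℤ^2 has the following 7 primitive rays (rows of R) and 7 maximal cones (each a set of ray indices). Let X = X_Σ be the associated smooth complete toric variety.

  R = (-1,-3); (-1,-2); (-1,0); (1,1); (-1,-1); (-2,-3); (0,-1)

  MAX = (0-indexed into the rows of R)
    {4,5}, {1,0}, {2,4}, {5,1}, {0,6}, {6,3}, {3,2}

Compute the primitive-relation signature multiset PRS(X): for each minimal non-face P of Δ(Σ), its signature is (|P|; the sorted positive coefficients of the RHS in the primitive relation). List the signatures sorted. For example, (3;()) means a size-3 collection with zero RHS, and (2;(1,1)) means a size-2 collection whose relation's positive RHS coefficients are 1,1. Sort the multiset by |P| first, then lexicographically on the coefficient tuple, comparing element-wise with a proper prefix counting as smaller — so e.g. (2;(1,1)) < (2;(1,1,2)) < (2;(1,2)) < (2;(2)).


The 14 primitive collections of Σ (r=7, n=2):

  {3,4}:  v_{3} + v_{4} = 0  →  sig = (2;())
  {0,2}:  v_{0} + v_{2} = v_{5}  →  sig = (2;(1))
  {1,3}:  v_{1} + v_{3} = v_{6}  →  sig = (2;(1))
  {1,4}:  v_{1} + v_{4} = v_{5}  →  sig = (2;(1))
  {1,6}:  v_{1} + v_{6} = v_{0}  →  sig = (2;(1))
  {2,6}:  v_{2} + v_{6} = v_{4}  →  sig = (2;(1))
  {3,5}:  v_{3} + v_{5} = v_{1}  →  sig = (2;(1))
  {4,6}:  v_{4} + v_{6} = v_{1}  →  sig = (2;(1))
  {0,3}:  v_{0} + v_{3} = 2·v_{6}  →  sig = (2;(2))
  {0,4}:  v_{0} + v_{4} = 2·v_{1}  →  sig = (2;(2))
  {1,2}:  v_{1} + v_{2} = 2·v_{4}  →  sig = (2;(2))
  {5,6}:  v_{5} + v_{6} = 2·v_{1}  →  sig = (2;(2))
  {0,5}:  v_{0} + v_{5} = 3·v_{1}  →  sig = (2;(3))
  {2,5}:  v_{2} + v_{5} = 3·v_{4}  →  sig = (2;(3))

Sorted signature multiset PRS(X):
    (2;())
    (2;(1))
    (2;(1))
    (2;(1))
    (2;(1))
    (2;(1))
    (2;(1))
    (2;(1))
    (2;(2))
    (2;(2))
    (2;(2))
    (2;(2))
    (2;(3))
    (2;(3))


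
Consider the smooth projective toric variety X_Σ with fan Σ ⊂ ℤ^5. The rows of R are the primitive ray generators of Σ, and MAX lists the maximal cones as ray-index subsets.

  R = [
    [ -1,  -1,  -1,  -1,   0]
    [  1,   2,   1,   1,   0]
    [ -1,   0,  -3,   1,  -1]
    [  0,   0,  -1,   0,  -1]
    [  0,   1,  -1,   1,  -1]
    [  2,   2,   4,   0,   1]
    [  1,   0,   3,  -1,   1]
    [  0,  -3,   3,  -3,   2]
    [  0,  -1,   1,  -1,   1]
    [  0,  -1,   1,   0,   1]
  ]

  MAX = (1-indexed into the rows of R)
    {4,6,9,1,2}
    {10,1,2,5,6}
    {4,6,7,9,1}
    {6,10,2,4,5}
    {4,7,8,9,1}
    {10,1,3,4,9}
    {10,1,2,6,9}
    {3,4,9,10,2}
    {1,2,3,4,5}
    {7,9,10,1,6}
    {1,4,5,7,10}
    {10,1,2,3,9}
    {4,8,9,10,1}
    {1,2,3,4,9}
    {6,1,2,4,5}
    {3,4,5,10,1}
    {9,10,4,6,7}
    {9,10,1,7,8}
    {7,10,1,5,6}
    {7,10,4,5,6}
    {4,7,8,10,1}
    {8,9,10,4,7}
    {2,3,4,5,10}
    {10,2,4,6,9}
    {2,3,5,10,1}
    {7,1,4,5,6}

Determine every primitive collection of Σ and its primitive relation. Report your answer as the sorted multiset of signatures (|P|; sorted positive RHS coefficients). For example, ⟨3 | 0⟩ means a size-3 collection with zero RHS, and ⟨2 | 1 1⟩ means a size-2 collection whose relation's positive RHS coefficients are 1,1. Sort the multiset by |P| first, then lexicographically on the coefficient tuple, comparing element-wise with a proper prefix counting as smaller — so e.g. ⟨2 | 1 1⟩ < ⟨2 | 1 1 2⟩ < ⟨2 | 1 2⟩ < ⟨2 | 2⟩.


Primitive collections (11):

  • {3,7}:  v_{3} + v_{7} = 0  ⟹  sig = ⟨2 | 0⟩
  • {5,9}:  v_{5} + v_{9} = 0  ⟹  sig = ⟨2 | 0⟩
  • {2,7}:  v_{2} + v_{7} = v_{6}  ⟹  sig = ⟨2 | 1⟩
  • {3,6}:  v_{3} + v_{6} = v_{2}  ⟹  sig = ⟨2 | 1⟩
  • {2,8}:  v_{2} + v_{8} = v_{7} + v_{9}  ⟹  sig = ⟨2 | 1 1⟩
  • {3,8}:  v_{3} + v_{8} = v_{1} + v_{4} + v_{9} + v_{10}  ⟹  sig = ⟨2 | 1 1 1 1⟩
  • {5,8}:  v_{5} + v_{8} = v_{1} + v_{4} + v_{7} + v_{10}  ⟹  sig = ⟨2 | 1 1 1 1⟩
  • {6,8}:  v_{6} + v_{8} = 2·v_{7} + v_{9}  ⟹  sig = ⟨2 | 1 2⟩
  • {1,2,4,10}:  v_{1} + v_{2} + v_{4} + v_{10} = 0  ⟹  sig = ⟨4 | 0⟩
  • {1,4,6,10}:  v_{1} + v_{4} + v_{6} + v_{10} = v_{7}  ⟹  sig = ⟨4 | 1⟩
  • {1,4,7,9,10}:  v_{1} + v_{4} + v_{7} + v_{9} + v_{10} = v_{8}  ⟹  sig = ⟨5 | 1⟩

Sorted signature multiset PRS(X):
[⟨2 | 0⟩, ⟨2 | 0⟩, ⟨2 | 1⟩, ⟨2 | 1⟩, ⟨2 | 1 1⟩, ⟨2 | 1 1 1 1⟩, ⟨2 | 1 1 1 1⟩, ⟨2 | 1 2⟩, ⟨4 | 0⟩, ⟨4 | 1⟩, ⟨5 | 1⟩]


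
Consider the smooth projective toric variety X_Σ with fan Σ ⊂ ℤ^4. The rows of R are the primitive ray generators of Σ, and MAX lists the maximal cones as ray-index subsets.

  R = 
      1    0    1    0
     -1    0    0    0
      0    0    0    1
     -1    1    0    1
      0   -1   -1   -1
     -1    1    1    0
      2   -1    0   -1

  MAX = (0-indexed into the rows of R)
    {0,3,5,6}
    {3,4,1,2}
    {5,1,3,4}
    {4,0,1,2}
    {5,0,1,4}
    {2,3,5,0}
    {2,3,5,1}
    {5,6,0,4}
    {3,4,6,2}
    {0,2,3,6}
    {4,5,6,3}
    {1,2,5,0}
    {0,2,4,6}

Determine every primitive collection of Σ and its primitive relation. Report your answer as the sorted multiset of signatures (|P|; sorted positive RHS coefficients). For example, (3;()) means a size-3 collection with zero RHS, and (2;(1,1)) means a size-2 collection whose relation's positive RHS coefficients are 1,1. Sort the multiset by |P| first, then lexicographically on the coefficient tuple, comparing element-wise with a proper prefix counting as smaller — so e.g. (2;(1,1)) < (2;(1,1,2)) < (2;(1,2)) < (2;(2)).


5 minimal non-faces of Δ(Σ) (on 7 rays):

  • {1,6}:  v_{1} + v_{6} = v_{0} + v_{4} ; sig = (2;(1,1))
  • {0,3,4}:  v_{0} + v_{3} + v_{4} = 0 ; sig = (3;())
  • {2,4,5}:  v_{2} + v_{4} + v_{5} = v_{1} ; sig = (3;(1))
  • {2,5,6}:  v_{2} + v_{5} + v_{6} = v_{0} ; sig = (3;(1))
  • {0,1,3}:  v_{0} + v_{1} + v_{3} = v_{2} + v_{5} ; sig = (3;(1,1))

Sorted signature multiset PRS(X):
    (2;(1,1))
    (3;())
    (3;(1))
    (3;(1))
    (3;(1,1))


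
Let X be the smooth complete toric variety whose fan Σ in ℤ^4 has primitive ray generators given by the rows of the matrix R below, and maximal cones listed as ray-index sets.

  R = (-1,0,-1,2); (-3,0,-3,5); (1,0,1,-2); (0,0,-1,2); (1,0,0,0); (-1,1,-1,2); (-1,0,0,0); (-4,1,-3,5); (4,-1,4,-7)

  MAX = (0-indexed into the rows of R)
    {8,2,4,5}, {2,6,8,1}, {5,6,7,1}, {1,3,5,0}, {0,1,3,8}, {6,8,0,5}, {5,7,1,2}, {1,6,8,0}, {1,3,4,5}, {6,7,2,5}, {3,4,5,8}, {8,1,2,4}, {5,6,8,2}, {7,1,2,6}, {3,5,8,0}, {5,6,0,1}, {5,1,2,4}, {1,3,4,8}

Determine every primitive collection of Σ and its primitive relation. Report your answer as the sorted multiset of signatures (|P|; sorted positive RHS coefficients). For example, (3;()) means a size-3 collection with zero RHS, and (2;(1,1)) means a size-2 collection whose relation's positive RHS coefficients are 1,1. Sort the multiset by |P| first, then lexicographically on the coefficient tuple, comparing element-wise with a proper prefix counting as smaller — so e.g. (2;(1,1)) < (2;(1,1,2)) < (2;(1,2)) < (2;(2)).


Primitive collections (11):

  • {0,2}:  v_{0} + v_{2} = 0 — sig = (2;())
  • {4,6}:  v_{4} + v_{6} = 0 — sig = (2;())
  • {0,4}:  v_{0} + v_{4} = v_{3} — sig = (2;(1))
  • {2,3}:  v_{2} + v_{3} = v_{4} — sig = (2;(1))
  • {3,6}:  v_{3} + v_{6} = v_{0} — sig = (2;(1))
  • {3,7}:  v_{3} + v_{7} = v_{1} + v_{5} — sig = (2;(1,1))
  • {7,8}:  v_{7} + v_{8} = v_{2} + v_{6} — sig = (2;(1,1))
  • {0,7}:  v_{0} + v_{7} = v_{1} + v_{5} + v_{6} — sig = (2;(1,1,1))
  • {4,7}:  v_{4} + v_{7} = v_{1} + v_{2} + v_{5} — sig = (2;(1,1,1))
  • {1,5,8}:  v_{1} + v_{5} + v_{8} = 0 — sig = (3;())
  • {1,2,5,6}:  v_{1} + v_{2} + v_{5} + v_{6} = v_{7} — sig = (4;(1))

Hence PRS(X_Σ) =
    (2;())
    (2;())
    (2;(1))
    (2;(1))
    (2;(1))
    (2;(1,1))
    (2;(1,1))
    (2;(1,1,1))
    (2;(1,1,1))
    (3;())
    (4;(1))


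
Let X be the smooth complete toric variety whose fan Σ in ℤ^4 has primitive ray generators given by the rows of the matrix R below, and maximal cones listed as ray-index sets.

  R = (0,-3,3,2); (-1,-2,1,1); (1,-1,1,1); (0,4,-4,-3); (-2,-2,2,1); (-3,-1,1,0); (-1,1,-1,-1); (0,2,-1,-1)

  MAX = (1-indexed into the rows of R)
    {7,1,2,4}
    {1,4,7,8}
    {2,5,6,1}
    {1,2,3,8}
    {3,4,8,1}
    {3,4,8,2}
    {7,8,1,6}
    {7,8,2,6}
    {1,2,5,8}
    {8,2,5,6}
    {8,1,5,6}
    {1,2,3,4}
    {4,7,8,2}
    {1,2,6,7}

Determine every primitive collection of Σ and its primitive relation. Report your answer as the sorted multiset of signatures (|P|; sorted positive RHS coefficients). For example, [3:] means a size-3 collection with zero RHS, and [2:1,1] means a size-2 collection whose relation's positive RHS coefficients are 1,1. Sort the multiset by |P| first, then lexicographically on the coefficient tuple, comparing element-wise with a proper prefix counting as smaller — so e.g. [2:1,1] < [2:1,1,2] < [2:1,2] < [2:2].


Minimal non-faces — 9 found among 8 rays, 14 max cones:

  • {3,7}:  v_{3} + v_{7} = 0  ⇒ sig = [2:]
  • {3,6}:  v_{3} + v_{6} = v_{5}  ⇒ sig = [2:1]
  • {5,7}:  v_{5} + v_{7} = v_{6}  ⇒ sig = [2:1]
  • {3,5}:  v_{3} + v_{5} = v_{1} + v_{2} + v_{8}  ⇒ sig = [2:1,1,1]
  • {4,5}:  v_{4} + v_{5} = 2·v_{7}  ⇒ sig = [2:2]
  • {4,6}:  v_{4} + v_{6} = 3·v_{7}  ⇒ sig = [2:3]
  • {1,2,4,8}:  v_{1} + v_{2} + v_{4} + v_{8} = v_{7}  ⇒ sig = [4:1]
  • {1,2,7,8}:  v_{1} + v_{2} + v_{7} + v_{8} = v_{5}  ⇒ sig = [4:1]
  • {1,2,6,8}:  v_{1} + v_{2} + v_{6} + v_{8} = 2·v_{5}  ⇒ sig = [4:2]

Signatures (|P|; sorted positive RHS coefficients), sorted:
[[2:], [2:1], [2:1], [2:1,1,1], [2:2], [2:3], [4:1], [4:1], [4:2]]


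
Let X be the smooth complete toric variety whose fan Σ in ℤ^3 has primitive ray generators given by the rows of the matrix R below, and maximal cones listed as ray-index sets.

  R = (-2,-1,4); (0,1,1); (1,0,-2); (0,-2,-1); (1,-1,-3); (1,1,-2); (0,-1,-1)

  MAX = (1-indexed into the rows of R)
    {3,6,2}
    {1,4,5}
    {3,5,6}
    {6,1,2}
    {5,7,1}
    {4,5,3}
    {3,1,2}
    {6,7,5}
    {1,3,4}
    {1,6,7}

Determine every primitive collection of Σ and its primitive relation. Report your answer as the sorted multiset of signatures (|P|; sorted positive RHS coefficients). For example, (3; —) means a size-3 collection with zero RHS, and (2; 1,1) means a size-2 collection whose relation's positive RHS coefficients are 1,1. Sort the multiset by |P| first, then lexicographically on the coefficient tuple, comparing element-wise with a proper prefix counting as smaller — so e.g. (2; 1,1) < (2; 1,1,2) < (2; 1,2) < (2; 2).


Δ(Σ) — 7 vertices, 9 min non-faces:

  {2,7}:  v_{2} + v_{7} = 0  ⟹  sig = (2; —)
  {2,5}:  v_{2} + v_{5} = v_{3}  ⟹  sig = (2; 1)
  {3,7}:  v_{3} + v_{7} = v_{5}  ⟹  sig = (2; 1)
  {4,6}:  v_{4} + v_{6} = v_{5}  ⟹  sig = (2; 1)
  {2,4}:  v_{2} + v_{4} = v_{1} + 2·v_{3}  ⟹  sig = (2; 1,2)
  {4,7}:  v_{4} + v_{7} = v_{1} + 2·v_{5}  ⟹  sig = (2; 1,2)
  {1,3,6}:  v_{1} + v_{3} + v_{6} = 0  ⟹  sig = (3; —)
  {1,3,5}:  v_{1} + v_{3} + v_{5} = v_{4}  ⟹  sig = (3; 1)
  {1,5,6}:  v_{1} + v_{5} + v_{6} = v_{7}  ⟹  sig = (3; 1)

Signatures (|P|; sorted positive RHS coefficients), sorted:
{ (2; —),  (2; 1) ×3,  (2; 1,2) ×2,  (3; —),  (3; 1) ×2 }
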